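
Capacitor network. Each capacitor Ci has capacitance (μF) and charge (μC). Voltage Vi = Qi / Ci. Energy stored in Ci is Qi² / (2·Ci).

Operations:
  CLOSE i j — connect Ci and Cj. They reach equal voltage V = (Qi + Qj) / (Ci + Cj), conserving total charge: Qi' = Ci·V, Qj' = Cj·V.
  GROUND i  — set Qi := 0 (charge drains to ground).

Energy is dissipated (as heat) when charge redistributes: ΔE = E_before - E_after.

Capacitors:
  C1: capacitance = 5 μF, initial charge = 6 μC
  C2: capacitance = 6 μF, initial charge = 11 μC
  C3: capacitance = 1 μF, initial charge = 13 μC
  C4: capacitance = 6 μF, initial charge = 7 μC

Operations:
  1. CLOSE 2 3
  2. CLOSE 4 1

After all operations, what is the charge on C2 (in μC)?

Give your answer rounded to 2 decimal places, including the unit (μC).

Initial: C1(5μF, Q=6μC, V=1.20V), C2(6μF, Q=11μC, V=1.83V), C3(1μF, Q=13μC, V=13.00V), C4(6μF, Q=7μC, V=1.17V)
Op 1: CLOSE 2-3: Q_total=24.00, C_total=7.00, V=3.43; Q2=20.57, Q3=3.43; dissipated=53.440
Op 2: CLOSE 4-1: Q_total=13.00, C_total=11.00, V=1.18; Q4=7.09, Q1=5.91; dissipated=0.002
Final charges: Q1=5.91, Q2=20.57, Q3=3.43, Q4=7.09

Answer: 20.57 μC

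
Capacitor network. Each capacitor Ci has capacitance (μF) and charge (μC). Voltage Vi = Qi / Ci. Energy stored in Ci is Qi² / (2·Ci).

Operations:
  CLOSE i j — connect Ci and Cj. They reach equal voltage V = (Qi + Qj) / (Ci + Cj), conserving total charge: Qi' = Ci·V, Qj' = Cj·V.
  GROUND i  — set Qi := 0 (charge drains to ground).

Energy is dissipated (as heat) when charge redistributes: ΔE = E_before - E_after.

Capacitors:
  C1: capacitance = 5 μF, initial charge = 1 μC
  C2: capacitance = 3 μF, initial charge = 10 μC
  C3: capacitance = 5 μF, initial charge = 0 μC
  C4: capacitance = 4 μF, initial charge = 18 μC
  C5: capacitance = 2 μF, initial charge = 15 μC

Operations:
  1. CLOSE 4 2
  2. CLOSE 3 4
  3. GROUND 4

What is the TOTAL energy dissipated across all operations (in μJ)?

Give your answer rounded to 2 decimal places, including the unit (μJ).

Initial: C1(5μF, Q=1μC, V=0.20V), C2(3μF, Q=10μC, V=3.33V), C3(5μF, Q=0μC, V=0.00V), C4(4μF, Q=18μC, V=4.50V), C5(2μF, Q=15μC, V=7.50V)
Op 1: CLOSE 4-2: Q_total=28.00, C_total=7.00, V=4.00; Q4=16.00, Q2=12.00; dissipated=1.167
Op 2: CLOSE 3-4: Q_total=16.00, C_total=9.00, V=1.78; Q3=8.89, Q4=7.11; dissipated=17.778
Op 3: GROUND 4: Q4=0; energy lost=6.321
Total dissipated: 25.265 μJ

Answer: 25.27 μJ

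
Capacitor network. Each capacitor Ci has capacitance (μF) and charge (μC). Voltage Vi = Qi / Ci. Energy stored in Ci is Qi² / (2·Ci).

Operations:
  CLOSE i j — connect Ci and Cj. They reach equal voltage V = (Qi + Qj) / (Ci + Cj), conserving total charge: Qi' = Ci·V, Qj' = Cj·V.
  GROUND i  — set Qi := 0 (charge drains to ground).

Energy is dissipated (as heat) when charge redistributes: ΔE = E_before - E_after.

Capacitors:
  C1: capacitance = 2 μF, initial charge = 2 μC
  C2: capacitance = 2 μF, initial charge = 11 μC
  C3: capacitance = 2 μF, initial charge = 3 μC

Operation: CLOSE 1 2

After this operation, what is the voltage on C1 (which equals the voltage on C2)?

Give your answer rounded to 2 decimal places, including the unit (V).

Initial: C1(2μF, Q=2μC, V=1.00V), C2(2μF, Q=11μC, V=5.50V), C3(2μF, Q=3μC, V=1.50V)
Op 1: CLOSE 1-2: Q_total=13.00, C_total=4.00, V=3.25; Q1=6.50, Q2=6.50; dissipated=10.125

Answer: 3.25 V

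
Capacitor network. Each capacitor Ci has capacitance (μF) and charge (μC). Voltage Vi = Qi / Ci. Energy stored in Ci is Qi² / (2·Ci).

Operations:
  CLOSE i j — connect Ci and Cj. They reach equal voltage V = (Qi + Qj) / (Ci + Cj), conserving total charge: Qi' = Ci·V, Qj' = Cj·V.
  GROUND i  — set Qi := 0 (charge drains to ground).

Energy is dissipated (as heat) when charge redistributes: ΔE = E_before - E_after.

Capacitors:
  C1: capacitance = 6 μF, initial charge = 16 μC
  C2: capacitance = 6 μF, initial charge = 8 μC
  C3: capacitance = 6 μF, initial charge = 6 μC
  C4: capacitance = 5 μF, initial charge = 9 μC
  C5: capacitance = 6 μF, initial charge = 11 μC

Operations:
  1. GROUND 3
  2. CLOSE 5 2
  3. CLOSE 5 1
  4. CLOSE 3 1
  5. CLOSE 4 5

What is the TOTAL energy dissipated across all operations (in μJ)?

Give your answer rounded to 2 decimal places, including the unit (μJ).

Initial: C1(6μF, Q=16μC, V=2.67V), C2(6μF, Q=8μC, V=1.33V), C3(6μF, Q=6μC, V=1.00V), C4(5μF, Q=9μC, V=1.80V), C5(6μF, Q=11μC, V=1.83V)
Op 1: GROUND 3: Q3=0; energy lost=3.000
Op 2: CLOSE 5-2: Q_total=19.00, C_total=12.00, V=1.58; Q5=9.50, Q2=9.50; dissipated=0.375
Op 3: CLOSE 5-1: Q_total=25.50, C_total=12.00, V=2.12; Q5=12.75, Q1=12.75; dissipated=1.760
Op 4: CLOSE 3-1: Q_total=12.75, C_total=12.00, V=1.06; Q3=6.38, Q1=6.38; dissipated=6.773
Op 5: CLOSE 4-5: Q_total=21.75, C_total=11.00, V=1.98; Q4=9.89, Q5=11.86; dissipated=0.144
Total dissipated: 12.053 μJ

Answer: 12.05 μJ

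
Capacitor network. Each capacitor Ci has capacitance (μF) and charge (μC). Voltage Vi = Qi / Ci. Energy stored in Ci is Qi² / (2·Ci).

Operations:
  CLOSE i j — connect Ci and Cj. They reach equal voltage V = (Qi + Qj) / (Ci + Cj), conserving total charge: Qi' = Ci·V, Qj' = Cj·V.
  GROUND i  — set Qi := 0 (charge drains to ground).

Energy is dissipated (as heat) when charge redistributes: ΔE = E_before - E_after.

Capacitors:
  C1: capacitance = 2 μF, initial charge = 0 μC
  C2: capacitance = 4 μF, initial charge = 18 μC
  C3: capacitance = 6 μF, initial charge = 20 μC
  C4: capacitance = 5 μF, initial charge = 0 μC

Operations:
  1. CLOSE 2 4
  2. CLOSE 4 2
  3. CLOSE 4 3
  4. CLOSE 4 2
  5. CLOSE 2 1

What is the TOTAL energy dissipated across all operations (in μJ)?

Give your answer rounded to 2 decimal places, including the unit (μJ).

Initial: C1(2μF, Q=0μC, V=0.00V), C2(4μF, Q=18μC, V=4.50V), C3(6μF, Q=20μC, V=3.33V), C4(5μF, Q=0μC, V=0.00V)
Op 1: CLOSE 2-4: Q_total=18.00, C_total=9.00, V=2.00; Q2=8.00, Q4=10.00; dissipated=22.500
Op 2: CLOSE 4-2: Q_total=18.00, C_total=9.00, V=2.00; Q4=10.00, Q2=8.00; dissipated=0.000
Op 3: CLOSE 4-3: Q_total=30.00, C_total=11.00, V=2.73; Q4=13.64, Q3=16.36; dissipated=2.424
Op 4: CLOSE 4-2: Q_total=21.64, C_total=9.00, V=2.40; Q4=12.02, Q2=9.62; dissipated=0.588
Op 5: CLOSE 2-1: Q_total=9.62, C_total=6.00, V=1.60; Q2=6.41, Q1=3.21; dissipated=3.853
Total dissipated: 29.365 μJ

Answer: 29.36 μJ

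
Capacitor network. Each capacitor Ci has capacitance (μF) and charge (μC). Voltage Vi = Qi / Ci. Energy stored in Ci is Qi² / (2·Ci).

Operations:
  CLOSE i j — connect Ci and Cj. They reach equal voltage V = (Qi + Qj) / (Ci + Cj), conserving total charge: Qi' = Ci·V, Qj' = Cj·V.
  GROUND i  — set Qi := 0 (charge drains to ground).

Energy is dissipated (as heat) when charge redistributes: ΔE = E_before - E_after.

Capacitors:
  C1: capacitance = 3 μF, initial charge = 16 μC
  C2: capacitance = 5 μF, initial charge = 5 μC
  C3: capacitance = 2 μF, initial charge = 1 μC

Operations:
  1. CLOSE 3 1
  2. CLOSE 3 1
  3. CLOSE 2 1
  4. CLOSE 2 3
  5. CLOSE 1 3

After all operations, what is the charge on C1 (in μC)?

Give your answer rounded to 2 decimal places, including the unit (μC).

Answer: 6.21 μC

Derivation:
Initial: C1(3μF, Q=16μC, V=5.33V), C2(5μF, Q=5μC, V=1.00V), C3(2μF, Q=1μC, V=0.50V)
Op 1: CLOSE 3-1: Q_total=17.00, C_total=5.00, V=3.40; Q3=6.80, Q1=10.20; dissipated=14.017
Op 2: CLOSE 3-1: Q_total=17.00, C_total=5.00, V=3.40; Q3=6.80, Q1=10.20; dissipated=0.000
Op 3: CLOSE 2-1: Q_total=15.20, C_total=8.00, V=1.90; Q2=9.50, Q1=5.70; dissipated=5.400
Op 4: CLOSE 2-3: Q_total=16.30, C_total=7.00, V=2.33; Q2=11.64, Q3=4.66; dissipated=1.607
Op 5: CLOSE 1-3: Q_total=10.36, C_total=5.00, V=2.07; Q1=6.21, Q3=4.14; dissipated=0.110
Final charges: Q1=6.21, Q2=11.64, Q3=4.14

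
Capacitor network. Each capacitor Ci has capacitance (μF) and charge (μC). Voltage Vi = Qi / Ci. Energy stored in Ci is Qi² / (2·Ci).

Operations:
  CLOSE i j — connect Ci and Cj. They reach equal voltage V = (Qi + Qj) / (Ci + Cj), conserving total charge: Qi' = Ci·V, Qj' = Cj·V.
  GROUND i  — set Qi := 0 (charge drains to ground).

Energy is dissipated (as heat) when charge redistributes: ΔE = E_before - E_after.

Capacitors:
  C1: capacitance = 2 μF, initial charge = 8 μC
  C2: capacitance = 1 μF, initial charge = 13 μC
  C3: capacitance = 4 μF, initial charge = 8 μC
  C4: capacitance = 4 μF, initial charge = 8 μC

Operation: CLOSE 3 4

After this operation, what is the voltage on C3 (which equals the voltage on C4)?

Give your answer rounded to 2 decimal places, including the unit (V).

Answer: 2.00 V

Derivation:
Initial: C1(2μF, Q=8μC, V=4.00V), C2(1μF, Q=13μC, V=13.00V), C3(4μF, Q=8μC, V=2.00V), C4(4μF, Q=8μC, V=2.00V)
Op 1: CLOSE 3-4: Q_total=16.00, C_total=8.00, V=2.00; Q3=8.00, Q4=8.00; dissipated=0.000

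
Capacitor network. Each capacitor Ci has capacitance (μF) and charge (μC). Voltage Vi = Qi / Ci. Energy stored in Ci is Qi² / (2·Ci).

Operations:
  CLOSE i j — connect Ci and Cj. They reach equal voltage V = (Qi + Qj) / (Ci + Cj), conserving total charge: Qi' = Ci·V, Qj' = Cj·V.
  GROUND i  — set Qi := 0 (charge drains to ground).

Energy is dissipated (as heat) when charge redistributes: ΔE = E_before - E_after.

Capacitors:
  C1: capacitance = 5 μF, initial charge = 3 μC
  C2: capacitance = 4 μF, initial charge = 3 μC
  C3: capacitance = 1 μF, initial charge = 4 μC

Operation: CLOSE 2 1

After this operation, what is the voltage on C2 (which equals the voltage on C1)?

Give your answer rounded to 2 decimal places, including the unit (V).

Answer: 0.67 V

Derivation:
Initial: C1(5μF, Q=3μC, V=0.60V), C2(4μF, Q=3μC, V=0.75V), C3(1μF, Q=4μC, V=4.00V)
Op 1: CLOSE 2-1: Q_total=6.00, C_total=9.00, V=0.67; Q2=2.67, Q1=3.33; dissipated=0.025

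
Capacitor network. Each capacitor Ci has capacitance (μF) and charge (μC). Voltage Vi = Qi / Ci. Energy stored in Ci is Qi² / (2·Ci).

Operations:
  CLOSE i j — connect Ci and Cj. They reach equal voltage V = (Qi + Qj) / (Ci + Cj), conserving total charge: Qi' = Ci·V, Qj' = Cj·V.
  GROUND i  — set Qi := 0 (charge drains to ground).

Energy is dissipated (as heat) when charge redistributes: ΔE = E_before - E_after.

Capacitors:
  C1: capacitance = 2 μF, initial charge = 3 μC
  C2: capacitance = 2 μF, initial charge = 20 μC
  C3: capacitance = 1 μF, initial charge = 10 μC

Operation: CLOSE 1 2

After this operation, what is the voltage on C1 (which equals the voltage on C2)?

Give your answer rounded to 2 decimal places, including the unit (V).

Initial: C1(2μF, Q=3μC, V=1.50V), C2(2μF, Q=20μC, V=10.00V), C3(1μF, Q=10μC, V=10.00V)
Op 1: CLOSE 1-2: Q_total=23.00, C_total=4.00, V=5.75; Q1=11.50, Q2=11.50; dissipated=36.125

Answer: 5.75 V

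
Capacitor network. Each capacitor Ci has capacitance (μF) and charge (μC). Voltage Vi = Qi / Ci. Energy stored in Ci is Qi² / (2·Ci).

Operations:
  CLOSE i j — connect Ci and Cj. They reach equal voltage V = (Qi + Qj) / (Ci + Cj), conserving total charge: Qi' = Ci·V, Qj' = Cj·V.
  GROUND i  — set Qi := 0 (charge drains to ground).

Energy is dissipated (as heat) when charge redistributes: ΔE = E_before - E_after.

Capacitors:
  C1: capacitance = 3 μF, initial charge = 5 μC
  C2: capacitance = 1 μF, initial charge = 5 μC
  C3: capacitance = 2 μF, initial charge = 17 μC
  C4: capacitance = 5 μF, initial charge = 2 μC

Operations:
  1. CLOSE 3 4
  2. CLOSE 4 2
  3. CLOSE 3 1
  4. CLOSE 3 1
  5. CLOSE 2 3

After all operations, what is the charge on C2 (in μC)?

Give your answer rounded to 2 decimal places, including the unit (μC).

Initial: C1(3μF, Q=5μC, V=1.67V), C2(1μF, Q=5μC, V=5.00V), C3(2μF, Q=17μC, V=8.50V), C4(5μF, Q=2μC, V=0.40V)
Op 1: CLOSE 3-4: Q_total=19.00, C_total=7.00, V=2.71; Q3=5.43, Q4=13.57; dissipated=46.864
Op 2: CLOSE 4-2: Q_total=18.57, C_total=6.00, V=3.10; Q4=15.48, Q2=3.10; dissipated=2.177
Op 3: CLOSE 3-1: Q_total=10.43, C_total=5.00, V=2.09; Q3=4.17, Q1=6.26; dissipated=0.659
Op 4: CLOSE 3-1: Q_total=10.43, C_total=5.00, V=2.09; Q3=4.17, Q1=6.26; dissipated=0.000
Op 5: CLOSE 2-3: Q_total=7.27, C_total=3.00, V=2.42; Q2=2.42, Q3=4.84; dissipated=0.340
Final charges: Q1=6.26, Q2=2.42, Q3=4.84, Q4=15.48

Answer: 2.42 μC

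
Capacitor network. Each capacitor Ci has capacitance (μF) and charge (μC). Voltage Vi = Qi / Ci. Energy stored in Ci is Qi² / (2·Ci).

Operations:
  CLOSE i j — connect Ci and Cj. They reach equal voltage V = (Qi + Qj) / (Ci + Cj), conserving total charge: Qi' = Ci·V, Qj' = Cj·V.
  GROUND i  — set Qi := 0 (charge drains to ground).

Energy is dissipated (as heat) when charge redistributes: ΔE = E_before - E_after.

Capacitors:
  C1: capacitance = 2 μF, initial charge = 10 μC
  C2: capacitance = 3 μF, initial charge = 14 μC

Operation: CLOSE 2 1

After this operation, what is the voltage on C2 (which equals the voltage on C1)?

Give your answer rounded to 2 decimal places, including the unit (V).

Initial: C1(2μF, Q=10μC, V=5.00V), C2(3μF, Q=14μC, V=4.67V)
Op 1: CLOSE 2-1: Q_total=24.00, C_total=5.00, V=4.80; Q2=14.40, Q1=9.60; dissipated=0.067

Answer: 4.80 V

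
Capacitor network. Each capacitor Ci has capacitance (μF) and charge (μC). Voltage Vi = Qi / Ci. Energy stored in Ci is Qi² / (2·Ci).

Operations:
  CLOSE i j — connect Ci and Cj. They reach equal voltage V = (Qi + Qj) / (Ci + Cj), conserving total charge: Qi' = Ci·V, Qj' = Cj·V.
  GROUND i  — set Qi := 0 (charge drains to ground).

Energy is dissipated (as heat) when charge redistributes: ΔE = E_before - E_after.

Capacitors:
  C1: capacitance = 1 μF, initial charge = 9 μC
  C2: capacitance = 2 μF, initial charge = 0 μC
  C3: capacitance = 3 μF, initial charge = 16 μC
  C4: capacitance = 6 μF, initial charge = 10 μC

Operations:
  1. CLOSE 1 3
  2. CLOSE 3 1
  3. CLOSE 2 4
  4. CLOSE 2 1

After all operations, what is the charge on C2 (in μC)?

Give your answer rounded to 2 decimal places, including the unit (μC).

Initial: C1(1μF, Q=9μC, V=9.00V), C2(2μF, Q=0μC, V=0.00V), C3(3μF, Q=16μC, V=5.33V), C4(6μF, Q=10μC, V=1.67V)
Op 1: CLOSE 1-3: Q_total=25.00, C_total=4.00, V=6.25; Q1=6.25, Q3=18.75; dissipated=5.042
Op 2: CLOSE 3-1: Q_total=25.00, C_total=4.00, V=6.25; Q3=18.75, Q1=6.25; dissipated=0.000
Op 3: CLOSE 2-4: Q_total=10.00, C_total=8.00, V=1.25; Q2=2.50, Q4=7.50; dissipated=2.083
Op 4: CLOSE 2-1: Q_total=8.75, C_total=3.00, V=2.92; Q2=5.83, Q1=2.92; dissipated=8.333
Final charges: Q1=2.92, Q2=5.83, Q3=18.75, Q4=7.50

Answer: 5.83 μC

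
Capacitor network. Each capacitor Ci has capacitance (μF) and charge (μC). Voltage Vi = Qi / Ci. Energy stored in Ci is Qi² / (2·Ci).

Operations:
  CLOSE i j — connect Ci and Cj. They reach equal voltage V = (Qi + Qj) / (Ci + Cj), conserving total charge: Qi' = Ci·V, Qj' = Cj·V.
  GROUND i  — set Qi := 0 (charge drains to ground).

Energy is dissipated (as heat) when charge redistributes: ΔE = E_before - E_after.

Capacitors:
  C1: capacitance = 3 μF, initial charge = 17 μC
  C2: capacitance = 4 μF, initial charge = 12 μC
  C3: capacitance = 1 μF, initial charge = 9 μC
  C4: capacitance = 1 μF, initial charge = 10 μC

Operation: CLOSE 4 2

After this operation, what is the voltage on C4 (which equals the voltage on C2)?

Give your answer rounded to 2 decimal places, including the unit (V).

Answer: 4.40 V

Derivation:
Initial: C1(3μF, Q=17μC, V=5.67V), C2(4μF, Q=12μC, V=3.00V), C3(1μF, Q=9μC, V=9.00V), C4(1μF, Q=10μC, V=10.00V)
Op 1: CLOSE 4-2: Q_total=22.00, C_total=5.00, V=4.40; Q4=4.40, Q2=17.60; dissipated=19.600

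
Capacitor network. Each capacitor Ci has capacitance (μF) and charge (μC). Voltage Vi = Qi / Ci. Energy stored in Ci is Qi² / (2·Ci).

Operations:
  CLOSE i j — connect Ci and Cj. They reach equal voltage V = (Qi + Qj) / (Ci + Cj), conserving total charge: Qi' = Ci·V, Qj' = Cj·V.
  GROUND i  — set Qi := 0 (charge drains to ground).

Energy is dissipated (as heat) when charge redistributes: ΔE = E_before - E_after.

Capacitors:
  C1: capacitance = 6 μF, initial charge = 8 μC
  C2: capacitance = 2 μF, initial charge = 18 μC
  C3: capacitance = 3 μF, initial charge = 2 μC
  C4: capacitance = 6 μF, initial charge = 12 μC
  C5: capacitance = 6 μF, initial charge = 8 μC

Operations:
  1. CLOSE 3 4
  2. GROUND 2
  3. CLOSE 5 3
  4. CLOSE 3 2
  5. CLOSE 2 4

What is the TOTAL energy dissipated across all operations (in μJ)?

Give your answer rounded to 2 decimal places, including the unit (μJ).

Answer: 84.39 μJ

Derivation:
Initial: C1(6μF, Q=8μC, V=1.33V), C2(2μF, Q=18μC, V=9.00V), C3(3μF, Q=2μC, V=0.67V), C4(6μF, Q=12μC, V=2.00V), C5(6μF, Q=8μC, V=1.33V)
Op 1: CLOSE 3-4: Q_total=14.00, C_total=9.00, V=1.56; Q3=4.67, Q4=9.33; dissipated=1.778
Op 2: GROUND 2: Q2=0; energy lost=81.000
Op 3: CLOSE 5-3: Q_total=12.67, C_total=9.00, V=1.41; Q5=8.44, Q3=4.22; dissipated=0.049
Op 4: CLOSE 3-2: Q_total=4.22, C_total=5.00, V=0.84; Q3=2.53, Q2=1.69; dissipated=1.188
Op 5: CLOSE 2-4: Q_total=11.02, C_total=8.00, V=1.38; Q2=2.76, Q4=8.27; dissipated=0.379
Total dissipated: 84.395 μJ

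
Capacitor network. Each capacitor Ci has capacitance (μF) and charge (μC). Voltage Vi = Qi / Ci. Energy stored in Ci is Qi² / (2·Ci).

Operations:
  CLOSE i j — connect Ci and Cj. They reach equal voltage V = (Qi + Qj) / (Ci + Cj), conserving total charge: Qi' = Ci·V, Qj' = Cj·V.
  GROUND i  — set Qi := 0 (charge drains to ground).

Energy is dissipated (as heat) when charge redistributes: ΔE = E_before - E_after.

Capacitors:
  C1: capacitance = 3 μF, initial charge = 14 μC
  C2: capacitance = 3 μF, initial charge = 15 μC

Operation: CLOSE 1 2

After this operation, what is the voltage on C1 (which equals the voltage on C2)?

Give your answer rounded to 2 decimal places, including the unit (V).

Answer: 4.83 V

Derivation:
Initial: C1(3μF, Q=14μC, V=4.67V), C2(3μF, Q=15μC, V=5.00V)
Op 1: CLOSE 1-2: Q_total=29.00, C_total=6.00, V=4.83; Q1=14.50, Q2=14.50; dissipated=0.083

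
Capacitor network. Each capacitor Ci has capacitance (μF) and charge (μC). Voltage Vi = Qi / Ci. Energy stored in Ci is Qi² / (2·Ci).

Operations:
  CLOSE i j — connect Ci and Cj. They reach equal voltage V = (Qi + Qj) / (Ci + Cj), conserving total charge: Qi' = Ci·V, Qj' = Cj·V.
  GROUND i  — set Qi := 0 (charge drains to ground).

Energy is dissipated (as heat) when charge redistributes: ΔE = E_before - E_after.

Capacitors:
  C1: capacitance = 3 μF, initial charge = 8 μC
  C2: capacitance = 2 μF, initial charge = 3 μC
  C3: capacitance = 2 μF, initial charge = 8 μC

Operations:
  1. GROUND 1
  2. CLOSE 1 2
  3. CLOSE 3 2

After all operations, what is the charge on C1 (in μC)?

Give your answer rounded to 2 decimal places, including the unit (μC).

Answer: 1.80 μC

Derivation:
Initial: C1(3μF, Q=8μC, V=2.67V), C2(2μF, Q=3μC, V=1.50V), C3(2μF, Q=8μC, V=4.00V)
Op 1: GROUND 1: Q1=0; energy lost=10.667
Op 2: CLOSE 1-2: Q_total=3.00, C_total=5.00, V=0.60; Q1=1.80, Q2=1.20; dissipated=1.350
Op 3: CLOSE 3-2: Q_total=9.20, C_total=4.00, V=2.30; Q3=4.60, Q2=4.60; dissipated=5.780
Final charges: Q1=1.80, Q2=4.60, Q3=4.60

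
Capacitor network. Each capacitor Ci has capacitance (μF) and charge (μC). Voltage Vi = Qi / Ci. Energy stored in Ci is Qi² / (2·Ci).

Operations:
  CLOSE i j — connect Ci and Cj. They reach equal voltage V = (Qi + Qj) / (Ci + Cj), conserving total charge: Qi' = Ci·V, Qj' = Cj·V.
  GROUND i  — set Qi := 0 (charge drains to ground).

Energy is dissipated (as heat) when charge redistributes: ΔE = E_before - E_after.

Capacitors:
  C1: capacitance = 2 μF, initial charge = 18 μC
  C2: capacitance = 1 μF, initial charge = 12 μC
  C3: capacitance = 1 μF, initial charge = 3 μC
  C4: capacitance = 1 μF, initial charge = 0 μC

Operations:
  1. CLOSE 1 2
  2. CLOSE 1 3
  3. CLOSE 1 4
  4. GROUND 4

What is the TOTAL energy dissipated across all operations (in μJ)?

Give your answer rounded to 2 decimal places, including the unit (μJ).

Initial: C1(2μF, Q=18μC, V=9.00V), C2(1μF, Q=12μC, V=12.00V), C3(1μF, Q=3μC, V=3.00V), C4(1μF, Q=0μC, V=0.00V)
Op 1: CLOSE 1-2: Q_total=30.00, C_total=3.00, V=10.00; Q1=20.00, Q2=10.00; dissipated=3.000
Op 2: CLOSE 1-3: Q_total=23.00, C_total=3.00, V=7.67; Q1=15.33, Q3=7.67; dissipated=16.333
Op 3: CLOSE 1-4: Q_total=15.33, C_total=3.00, V=5.11; Q1=10.22, Q4=5.11; dissipated=19.593
Op 4: GROUND 4: Q4=0; energy lost=13.062
Total dissipated: 51.988 μJ

Answer: 51.99 μJ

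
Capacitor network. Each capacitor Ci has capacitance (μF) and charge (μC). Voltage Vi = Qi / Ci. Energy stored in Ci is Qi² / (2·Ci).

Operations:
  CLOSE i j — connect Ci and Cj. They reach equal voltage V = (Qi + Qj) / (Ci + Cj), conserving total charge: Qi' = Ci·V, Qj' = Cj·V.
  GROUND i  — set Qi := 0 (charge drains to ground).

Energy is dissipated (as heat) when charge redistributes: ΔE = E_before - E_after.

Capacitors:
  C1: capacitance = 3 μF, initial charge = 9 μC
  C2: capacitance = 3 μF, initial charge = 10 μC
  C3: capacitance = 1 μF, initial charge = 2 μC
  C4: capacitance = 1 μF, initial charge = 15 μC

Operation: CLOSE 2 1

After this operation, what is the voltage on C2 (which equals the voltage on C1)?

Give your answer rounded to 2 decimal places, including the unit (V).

Answer: 3.17 V

Derivation:
Initial: C1(3μF, Q=9μC, V=3.00V), C2(3μF, Q=10μC, V=3.33V), C3(1μF, Q=2μC, V=2.00V), C4(1μF, Q=15μC, V=15.00V)
Op 1: CLOSE 2-1: Q_total=19.00, C_total=6.00, V=3.17; Q2=9.50, Q1=9.50; dissipated=0.083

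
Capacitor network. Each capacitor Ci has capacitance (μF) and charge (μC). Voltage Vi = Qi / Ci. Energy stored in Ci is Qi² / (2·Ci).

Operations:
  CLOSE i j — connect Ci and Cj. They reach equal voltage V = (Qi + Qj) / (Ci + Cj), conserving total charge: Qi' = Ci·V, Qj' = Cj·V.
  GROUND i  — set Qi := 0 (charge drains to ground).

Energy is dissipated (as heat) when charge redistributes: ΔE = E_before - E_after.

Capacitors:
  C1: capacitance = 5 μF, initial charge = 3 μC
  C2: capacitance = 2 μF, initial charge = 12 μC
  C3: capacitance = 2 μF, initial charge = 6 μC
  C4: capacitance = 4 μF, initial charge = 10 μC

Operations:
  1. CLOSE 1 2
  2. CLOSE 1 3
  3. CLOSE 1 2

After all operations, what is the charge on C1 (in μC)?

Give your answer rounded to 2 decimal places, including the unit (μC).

Answer: 11.59 μC

Derivation:
Initial: C1(5μF, Q=3μC, V=0.60V), C2(2μF, Q=12μC, V=6.00V), C3(2μF, Q=6μC, V=3.00V), C4(4μF, Q=10μC, V=2.50V)
Op 1: CLOSE 1-2: Q_total=15.00, C_total=7.00, V=2.14; Q1=10.71, Q2=4.29; dissipated=20.829
Op 2: CLOSE 1-3: Q_total=16.71, C_total=7.00, V=2.39; Q1=11.94, Q3=4.78; dissipated=0.525
Op 3: CLOSE 1-2: Q_total=16.22, C_total=7.00, V=2.32; Q1=11.59, Q2=4.64; dissipated=0.043
Final charges: Q1=11.59, Q2=4.64, Q3=4.78, Q4=10.00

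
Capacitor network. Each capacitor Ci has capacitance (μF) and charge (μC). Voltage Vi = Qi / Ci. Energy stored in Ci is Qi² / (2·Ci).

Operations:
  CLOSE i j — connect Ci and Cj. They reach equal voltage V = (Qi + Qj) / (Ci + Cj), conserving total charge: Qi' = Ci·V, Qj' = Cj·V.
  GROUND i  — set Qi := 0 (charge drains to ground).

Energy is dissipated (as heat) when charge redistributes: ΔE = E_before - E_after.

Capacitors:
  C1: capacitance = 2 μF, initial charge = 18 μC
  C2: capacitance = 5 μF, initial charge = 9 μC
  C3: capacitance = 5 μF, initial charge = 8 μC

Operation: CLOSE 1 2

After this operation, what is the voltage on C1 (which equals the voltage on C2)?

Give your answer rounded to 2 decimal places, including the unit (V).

Initial: C1(2μF, Q=18μC, V=9.00V), C2(5μF, Q=9μC, V=1.80V), C3(5μF, Q=8μC, V=1.60V)
Op 1: CLOSE 1-2: Q_total=27.00, C_total=7.00, V=3.86; Q1=7.71, Q2=19.29; dissipated=37.029

Answer: 3.86 V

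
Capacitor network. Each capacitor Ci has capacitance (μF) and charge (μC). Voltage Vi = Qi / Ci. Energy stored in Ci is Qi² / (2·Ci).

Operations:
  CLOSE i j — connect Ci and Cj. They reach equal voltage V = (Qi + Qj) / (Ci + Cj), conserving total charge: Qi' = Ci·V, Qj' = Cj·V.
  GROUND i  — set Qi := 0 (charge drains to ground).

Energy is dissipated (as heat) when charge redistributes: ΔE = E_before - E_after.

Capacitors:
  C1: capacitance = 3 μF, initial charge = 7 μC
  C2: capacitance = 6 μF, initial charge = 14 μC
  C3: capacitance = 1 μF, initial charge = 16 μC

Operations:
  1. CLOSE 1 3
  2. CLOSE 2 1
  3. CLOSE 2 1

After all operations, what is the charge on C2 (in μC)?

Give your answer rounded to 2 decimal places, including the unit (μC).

Initial: C1(3μF, Q=7μC, V=2.33V), C2(6μF, Q=14μC, V=2.33V), C3(1μF, Q=16μC, V=16.00V)
Op 1: CLOSE 1-3: Q_total=23.00, C_total=4.00, V=5.75; Q1=17.25, Q3=5.75; dissipated=70.042
Op 2: CLOSE 2-1: Q_total=31.25, C_total=9.00, V=3.47; Q2=20.83, Q1=10.42; dissipated=11.674
Op 3: CLOSE 2-1: Q_total=31.25, C_total=9.00, V=3.47; Q2=20.83, Q1=10.42; dissipated=0.000
Final charges: Q1=10.42, Q2=20.83, Q3=5.75

Answer: 20.83 μC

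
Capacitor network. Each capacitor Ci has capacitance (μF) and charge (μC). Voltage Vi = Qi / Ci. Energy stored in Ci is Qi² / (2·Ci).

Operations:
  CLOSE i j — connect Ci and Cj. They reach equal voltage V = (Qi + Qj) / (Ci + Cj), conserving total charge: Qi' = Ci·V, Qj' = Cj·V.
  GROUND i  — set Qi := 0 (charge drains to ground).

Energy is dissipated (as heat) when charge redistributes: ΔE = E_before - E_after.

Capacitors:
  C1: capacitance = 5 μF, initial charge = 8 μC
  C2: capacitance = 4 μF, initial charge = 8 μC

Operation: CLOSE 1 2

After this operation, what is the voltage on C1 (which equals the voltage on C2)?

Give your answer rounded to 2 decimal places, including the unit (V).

Initial: C1(5μF, Q=8μC, V=1.60V), C2(4μF, Q=8μC, V=2.00V)
Op 1: CLOSE 1-2: Q_total=16.00, C_total=9.00, V=1.78; Q1=8.89, Q2=7.11; dissipated=0.178

Answer: 1.78 V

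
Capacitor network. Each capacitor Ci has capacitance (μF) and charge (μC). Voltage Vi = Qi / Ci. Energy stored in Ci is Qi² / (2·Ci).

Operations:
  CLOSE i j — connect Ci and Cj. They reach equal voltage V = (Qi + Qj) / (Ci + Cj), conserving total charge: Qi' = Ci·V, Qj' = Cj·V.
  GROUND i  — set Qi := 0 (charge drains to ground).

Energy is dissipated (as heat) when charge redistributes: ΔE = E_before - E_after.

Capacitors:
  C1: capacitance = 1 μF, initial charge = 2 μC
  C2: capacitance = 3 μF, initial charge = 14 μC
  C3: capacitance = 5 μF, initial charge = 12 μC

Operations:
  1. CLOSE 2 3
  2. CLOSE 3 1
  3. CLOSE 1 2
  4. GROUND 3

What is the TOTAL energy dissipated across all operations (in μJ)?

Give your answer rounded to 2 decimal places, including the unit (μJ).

Initial: C1(1μF, Q=2μC, V=2.00V), C2(3μF, Q=14μC, V=4.67V), C3(5μF, Q=12μC, V=2.40V)
Op 1: CLOSE 2-3: Q_total=26.00, C_total=8.00, V=3.25; Q2=9.75, Q3=16.25; dissipated=4.817
Op 2: CLOSE 3-1: Q_total=18.25, C_total=6.00, V=3.04; Q3=15.21, Q1=3.04; dissipated=0.651
Op 3: CLOSE 1-2: Q_total=12.79, C_total=4.00, V=3.20; Q1=3.20, Q2=9.59; dissipated=0.016
Op 4: GROUND 3: Q3=0; energy lost=23.129
Total dissipated: 28.613 μJ

Answer: 28.61 μJ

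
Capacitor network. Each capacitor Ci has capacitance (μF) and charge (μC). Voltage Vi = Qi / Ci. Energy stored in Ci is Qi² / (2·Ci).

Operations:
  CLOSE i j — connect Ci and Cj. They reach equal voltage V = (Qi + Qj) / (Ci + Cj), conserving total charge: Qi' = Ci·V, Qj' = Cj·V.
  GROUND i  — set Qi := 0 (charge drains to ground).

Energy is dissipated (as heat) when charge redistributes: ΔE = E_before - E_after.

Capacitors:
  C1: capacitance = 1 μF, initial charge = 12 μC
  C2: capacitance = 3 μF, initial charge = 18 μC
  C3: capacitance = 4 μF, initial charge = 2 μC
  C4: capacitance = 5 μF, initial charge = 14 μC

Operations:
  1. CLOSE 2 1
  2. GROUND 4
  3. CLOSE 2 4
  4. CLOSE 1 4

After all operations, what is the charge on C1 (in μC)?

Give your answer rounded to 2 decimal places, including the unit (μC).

Answer: 3.59 μC

Derivation:
Initial: C1(1μF, Q=12μC, V=12.00V), C2(3μF, Q=18μC, V=6.00V), C3(4μF, Q=2μC, V=0.50V), C4(5μF, Q=14μC, V=2.80V)
Op 1: CLOSE 2-1: Q_total=30.00, C_total=4.00, V=7.50; Q2=22.50, Q1=7.50; dissipated=13.500
Op 2: GROUND 4: Q4=0; energy lost=19.600
Op 3: CLOSE 2-4: Q_total=22.50, C_total=8.00, V=2.81; Q2=8.44, Q4=14.06; dissipated=52.734
Op 4: CLOSE 1-4: Q_total=21.56, C_total=6.00, V=3.59; Q1=3.59, Q4=17.97; dissipated=9.155
Final charges: Q1=3.59, Q2=8.44, Q3=2.00, Q4=17.97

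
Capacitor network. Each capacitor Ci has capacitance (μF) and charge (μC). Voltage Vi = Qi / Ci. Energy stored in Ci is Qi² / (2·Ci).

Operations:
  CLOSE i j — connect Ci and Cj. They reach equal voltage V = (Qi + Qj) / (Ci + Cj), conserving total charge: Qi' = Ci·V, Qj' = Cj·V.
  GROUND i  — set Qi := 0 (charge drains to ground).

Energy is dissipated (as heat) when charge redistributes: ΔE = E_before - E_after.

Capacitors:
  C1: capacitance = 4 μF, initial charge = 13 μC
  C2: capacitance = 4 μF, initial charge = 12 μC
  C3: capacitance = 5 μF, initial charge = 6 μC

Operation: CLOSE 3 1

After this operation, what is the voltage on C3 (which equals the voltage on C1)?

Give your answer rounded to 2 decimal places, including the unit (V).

Answer: 2.11 V

Derivation:
Initial: C1(4μF, Q=13μC, V=3.25V), C2(4μF, Q=12μC, V=3.00V), C3(5μF, Q=6μC, V=1.20V)
Op 1: CLOSE 3-1: Q_total=19.00, C_total=9.00, V=2.11; Q3=10.56, Q1=8.44; dissipated=4.669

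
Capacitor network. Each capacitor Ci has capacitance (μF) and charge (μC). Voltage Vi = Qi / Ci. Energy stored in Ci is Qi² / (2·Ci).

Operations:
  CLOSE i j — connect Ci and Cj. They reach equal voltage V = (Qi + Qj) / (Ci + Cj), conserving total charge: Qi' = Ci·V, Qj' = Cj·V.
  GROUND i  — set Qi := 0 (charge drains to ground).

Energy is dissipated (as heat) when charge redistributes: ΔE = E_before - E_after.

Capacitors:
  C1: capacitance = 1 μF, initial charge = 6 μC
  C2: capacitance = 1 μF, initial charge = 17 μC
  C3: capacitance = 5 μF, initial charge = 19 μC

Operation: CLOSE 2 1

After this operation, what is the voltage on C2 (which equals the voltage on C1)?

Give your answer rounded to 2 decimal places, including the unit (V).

Answer: 11.50 V

Derivation:
Initial: C1(1μF, Q=6μC, V=6.00V), C2(1μF, Q=17μC, V=17.00V), C3(5μF, Q=19μC, V=3.80V)
Op 1: CLOSE 2-1: Q_total=23.00, C_total=2.00, V=11.50; Q2=11.50, Q1=11.50; dissipated=30.250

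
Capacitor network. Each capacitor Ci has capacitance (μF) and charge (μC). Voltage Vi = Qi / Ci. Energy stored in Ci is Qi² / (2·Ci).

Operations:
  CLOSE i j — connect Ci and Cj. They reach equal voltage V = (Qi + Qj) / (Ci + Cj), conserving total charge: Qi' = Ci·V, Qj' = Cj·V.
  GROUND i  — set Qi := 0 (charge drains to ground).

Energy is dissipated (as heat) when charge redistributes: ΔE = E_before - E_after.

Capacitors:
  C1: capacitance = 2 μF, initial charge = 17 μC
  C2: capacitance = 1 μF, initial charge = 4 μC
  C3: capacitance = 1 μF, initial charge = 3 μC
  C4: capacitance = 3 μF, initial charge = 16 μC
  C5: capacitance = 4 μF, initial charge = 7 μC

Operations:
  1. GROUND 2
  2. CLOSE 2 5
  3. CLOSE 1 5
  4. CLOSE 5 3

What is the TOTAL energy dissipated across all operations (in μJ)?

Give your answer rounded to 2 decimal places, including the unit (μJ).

Answer: 43.07 μJ

Derivation:
Initial: C1(2μF, Q=17μC, V=8.50V), C2(1μF, Q=4μC, V=4.00V), C3(1μF, Q=3μC, V=3.00V), C4(3μF, Q=16μC, V=5.33V), C5(4μF, Q=7μC, V=1.75V)
Op 1: GROUND 2: Q2=0; energy lost=8.000
Op 2: CLOSE 2-5: Q_total=7.00, C_total=5.00, V=1.40; Q2=1.40, Q5=5.60; dissipated=1.225
Op 3: CLOSE 1-5: Q_total=22.60, C_total=6.00, V=3.77; Q1=7.53, Q5=15.07; dissipated=33.607
Op 4: CLOSE 5-3: Q_total=18.07, C_total=5.00, V=3.61; Q5=14.45, Q3=3.61; dissipated=0.235
Total dissipated: 43.067 μJ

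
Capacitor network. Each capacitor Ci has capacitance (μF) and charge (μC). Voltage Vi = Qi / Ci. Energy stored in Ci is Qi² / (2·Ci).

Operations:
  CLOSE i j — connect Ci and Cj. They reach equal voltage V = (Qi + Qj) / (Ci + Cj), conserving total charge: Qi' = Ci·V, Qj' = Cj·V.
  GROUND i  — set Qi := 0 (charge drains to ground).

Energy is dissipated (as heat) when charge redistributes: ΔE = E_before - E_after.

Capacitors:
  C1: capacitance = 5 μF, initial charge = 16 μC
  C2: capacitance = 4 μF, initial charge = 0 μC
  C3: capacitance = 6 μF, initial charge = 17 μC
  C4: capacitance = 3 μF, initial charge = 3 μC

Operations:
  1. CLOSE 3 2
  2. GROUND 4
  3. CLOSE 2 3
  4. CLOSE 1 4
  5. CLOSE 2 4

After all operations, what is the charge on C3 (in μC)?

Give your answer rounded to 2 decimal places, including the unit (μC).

Answer: 10.20 μC

Derivation:
Initial: C1(5μF, Q=16μC, V=3.20V), C2(4μF, Q=0μC, V=0.00V), C3(6μF, Q=17μC, V=2.83V), C4(3μF, Q=3μC, V=1.00V)
Op 1: CLOSE 3-2: Q_total=17.00, C_total=10.00, V=1.70; Q3=10.20, Q2=6.80; dissipated=9.633
Op 2: GROUND 4: Q4=0; energy lost=1.500
Op 3: CLOSE 2-3: Q_total=17.00, C_total=10.00, V=1.70; Q2=6.80, Q3=10.20; dissipated=0.000
Op 4: CLOSE 1-4: Q_total=16.00, C_total=8.00, V=2.00; Q1=10.00, Q4=6.00; dissipated=9.600
Op 5: CLOSE 2-4: Q_total=12.80, C_total=7.00, V=1.83; Q2=7.31, Q4=5.49; dissipated=0.077
Final charges: Q1=10.00, Q2=7.31, Q3=10.20, Q4=5.49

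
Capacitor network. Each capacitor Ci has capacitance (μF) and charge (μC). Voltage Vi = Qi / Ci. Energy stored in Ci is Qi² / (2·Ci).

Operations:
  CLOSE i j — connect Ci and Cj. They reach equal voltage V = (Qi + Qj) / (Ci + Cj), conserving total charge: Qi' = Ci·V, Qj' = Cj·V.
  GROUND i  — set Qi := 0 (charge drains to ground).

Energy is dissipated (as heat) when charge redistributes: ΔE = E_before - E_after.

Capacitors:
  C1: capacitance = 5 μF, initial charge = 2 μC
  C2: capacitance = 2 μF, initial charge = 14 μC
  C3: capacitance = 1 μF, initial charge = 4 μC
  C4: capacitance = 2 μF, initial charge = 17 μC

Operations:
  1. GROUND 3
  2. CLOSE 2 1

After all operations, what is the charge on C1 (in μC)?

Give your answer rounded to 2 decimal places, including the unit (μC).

Initial: C1(5μF, Q=2μC, V=0.40V), C2(2μF, Q=14μC, V=7.00V), C3(1μF, Q=4μC, V=4.00V), C4(2μF, Q=17μC, V=8.50V)
Op 1: GROUND 3: Q3=0; energy lost=8.000
Op 2: CLOSE 2-1: Q_total=16.00, C_total=7.00, V=2.29; Q2=4.57, Q1=11.43; dissipated=31.114
Final charges: Q1=11.43, Q2=4.57, Q3=0.00, Q4=17.00

Answer: 11.43 μC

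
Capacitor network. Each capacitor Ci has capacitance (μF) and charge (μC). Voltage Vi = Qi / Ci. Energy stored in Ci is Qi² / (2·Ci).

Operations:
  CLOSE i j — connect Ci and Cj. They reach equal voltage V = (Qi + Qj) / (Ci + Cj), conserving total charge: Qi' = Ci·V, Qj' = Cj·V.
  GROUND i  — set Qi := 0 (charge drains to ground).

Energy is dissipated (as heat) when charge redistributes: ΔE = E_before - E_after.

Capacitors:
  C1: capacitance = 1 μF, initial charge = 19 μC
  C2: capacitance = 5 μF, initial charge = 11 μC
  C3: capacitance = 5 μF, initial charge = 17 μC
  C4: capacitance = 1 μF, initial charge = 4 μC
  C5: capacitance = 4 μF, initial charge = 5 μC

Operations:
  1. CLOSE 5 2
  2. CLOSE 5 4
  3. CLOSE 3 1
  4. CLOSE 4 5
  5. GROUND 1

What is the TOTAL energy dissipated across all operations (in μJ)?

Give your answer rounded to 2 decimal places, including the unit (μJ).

Answer: 122.38 μJ

Derivation:
Initial: C1(1μF, Q=19μC, V=19.00V), C2(5μF, Q=11μC, V=2.20V), C3(5μF, Q=17μC, V=3.40V), C4(1μF, Q=4μC, V=4.00V), C5(4μF, Q=5μC, V=1.25V)
Op 1: CLOSE 5-2: Q_total=16.00, C_total=9.00, V=1.78; Q5=7.11, Q2=8.89; dissipated=1.003
Op 2: CLOSE 5-4: Q_total=11.11, C_total=5.00, V=2.22; Q5=8.89, Q4=2.22; dissipated=1.975
Op 3: CLOSE 3-1: Q_total=36.00, C_total=6.00, V=6.00; Q3=30.00, Q1=6.00; dissipated=101.400
Op 4: CLOSE 4-5: Q_total=11.11, C_total=5.00, V=2.22; Q4=2.22, Q5=8.89; dissipated=0.000
Op 5: GROUND 1: Q1=0; energy lost=18.000
Total dissipated: 122.378 μJ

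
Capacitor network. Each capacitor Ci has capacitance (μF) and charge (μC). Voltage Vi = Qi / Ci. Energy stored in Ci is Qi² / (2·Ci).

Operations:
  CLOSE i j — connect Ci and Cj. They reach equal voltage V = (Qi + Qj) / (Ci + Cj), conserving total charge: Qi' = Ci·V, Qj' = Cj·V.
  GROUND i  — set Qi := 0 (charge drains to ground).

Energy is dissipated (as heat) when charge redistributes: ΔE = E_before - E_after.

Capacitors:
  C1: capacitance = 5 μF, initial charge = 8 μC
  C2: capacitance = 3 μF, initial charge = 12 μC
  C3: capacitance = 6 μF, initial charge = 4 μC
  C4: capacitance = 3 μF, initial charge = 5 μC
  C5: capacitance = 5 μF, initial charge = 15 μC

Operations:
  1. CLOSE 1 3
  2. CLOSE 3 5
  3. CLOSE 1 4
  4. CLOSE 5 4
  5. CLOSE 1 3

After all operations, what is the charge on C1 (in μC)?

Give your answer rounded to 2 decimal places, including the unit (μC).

Answer: 8.31 μC

Derivation:
Initial: C1(5μF, Q=8μC, V=1.60V), C2(3μF, Q=12μC, V=4.00V), C3(6μF, Q=4μC, V=0.67V), C4(3μF, Q=5μC, V=1.67V), C5(5μF, Q=15μC, V=3.00V)
Op 1: CLOSE 1-3: Q_total=12.00, C_total=11.00, V=1.09; Q1=5.45, Q3=6.55; dissipated=1.188
Op 2: CLOSE 3-5: Q_total=21.55, C_total=11.00, V=1.96; Q3=11.75, Q5=9.79; dissipated=4.970
Op 3: CLOSE 1-4: Q_total=10.45, C_total=8.00, V=1.31; Q1=6.53, Q4=3.92; dissipated=0.311
Op 4: CLOSE 5-4: Q_total=13.71, C_total=8.00, V=1.71; Q5=8.57, Q4=5.14; dissipated=0.398
Op 5: CLOSE 1-3: Q_total=18.29, C_total=11.00, V=1.66; Q1=8.31, Q3=9.97; dissipated=0.579
Final charges: Q1=8.31, Q2=12.00, Q3=9.97, Q4=5.14, Q5=8.57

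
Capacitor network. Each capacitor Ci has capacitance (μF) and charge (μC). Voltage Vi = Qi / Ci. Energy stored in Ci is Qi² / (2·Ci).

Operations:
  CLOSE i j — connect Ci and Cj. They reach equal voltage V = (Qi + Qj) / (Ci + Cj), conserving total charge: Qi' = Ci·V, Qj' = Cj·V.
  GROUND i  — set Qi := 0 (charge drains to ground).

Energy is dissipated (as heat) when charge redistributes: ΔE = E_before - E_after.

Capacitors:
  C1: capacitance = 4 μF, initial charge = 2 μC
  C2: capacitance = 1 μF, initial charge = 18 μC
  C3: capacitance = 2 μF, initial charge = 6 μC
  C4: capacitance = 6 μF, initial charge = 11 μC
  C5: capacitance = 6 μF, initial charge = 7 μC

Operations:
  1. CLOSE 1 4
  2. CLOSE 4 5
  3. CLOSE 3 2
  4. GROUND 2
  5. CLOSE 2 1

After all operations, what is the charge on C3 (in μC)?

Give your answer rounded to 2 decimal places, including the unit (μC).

Initial: C1(4μF, Q=2μC, V=0.50V), C2(1μF, Q=18μC, V=18.00V), C3(2μF, Q=6μC, V=3.00V), C4(6μF, Q=11μC, V=1.83V), C5(6μF, Q=7μC, V=1.17V)
Op 1: CLOSE 1-4: Q_total=13.00, C_total=10.00, V=1.30; Q1=5.20, Q4=7.80; dissipated=2.133
Op 2: CLOSE 4-5: Q_total=14.80, C_total=12.00, V=1.23; Q4=7.40, Q5=7.40; dissipated=0.027
Op 3: CLOSE 3-2: Q_total=24.00, C_total=3.00, V=8.00; Q3=16.00, Q2=8.00; dissipated=75.000
Op 4: GROUND 2: Q2=0; energy lost=32.000
Op 5: CLOSE 2-1: Q_total=5.20, C_total=5.00, V=1.04; Q2=1.04, Q1=4.16; dissipated=0.676
Final charges: Q1=4.16, Q2=1.04, Q3=16.00, Q4=7.40, Q5=7.40

Answer: 16.00 μC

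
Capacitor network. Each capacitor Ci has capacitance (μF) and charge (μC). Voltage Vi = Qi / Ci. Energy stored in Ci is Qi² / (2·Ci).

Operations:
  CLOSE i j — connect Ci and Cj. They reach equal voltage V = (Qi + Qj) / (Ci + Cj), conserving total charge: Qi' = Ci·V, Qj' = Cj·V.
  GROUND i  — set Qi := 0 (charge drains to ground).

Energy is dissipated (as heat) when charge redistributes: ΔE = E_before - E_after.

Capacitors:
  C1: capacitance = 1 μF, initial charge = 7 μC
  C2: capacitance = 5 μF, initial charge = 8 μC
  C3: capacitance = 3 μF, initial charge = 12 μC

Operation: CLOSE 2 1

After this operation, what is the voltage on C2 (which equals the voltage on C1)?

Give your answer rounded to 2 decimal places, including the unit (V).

Initial: C1(1μF, Q=7μC, V=7.00V), C2(5μF, Q=8μC, V=1.60V), C3(3μF, Q=12μC, V=4.00V)
Op 1: CLOSE 2-1: Q_total=15.00, C_total=6.00, V=2.50; Q2=12.50, Q1=2.50; dissipated=12.150

Answer: 2.50 V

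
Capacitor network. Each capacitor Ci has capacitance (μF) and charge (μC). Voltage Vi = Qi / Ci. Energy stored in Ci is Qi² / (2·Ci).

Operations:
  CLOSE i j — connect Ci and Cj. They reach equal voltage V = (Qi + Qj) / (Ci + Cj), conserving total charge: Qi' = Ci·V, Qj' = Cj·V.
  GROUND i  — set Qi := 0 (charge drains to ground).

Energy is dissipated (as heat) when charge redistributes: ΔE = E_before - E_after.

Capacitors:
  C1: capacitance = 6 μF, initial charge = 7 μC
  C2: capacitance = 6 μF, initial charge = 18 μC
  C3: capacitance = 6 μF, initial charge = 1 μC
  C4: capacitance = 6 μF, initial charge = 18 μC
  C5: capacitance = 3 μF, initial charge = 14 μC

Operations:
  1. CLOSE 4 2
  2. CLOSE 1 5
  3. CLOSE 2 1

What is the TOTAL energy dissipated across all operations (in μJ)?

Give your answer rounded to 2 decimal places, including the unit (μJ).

Initial: C1(6μF, Q=7μC, V=1.17V), C2(6μF, Q=18μC, V=3.00V), C3(6μF, Q=1μC, V=0.17V), C4(6μF, Q=18μC, V=3.00V), C5(3μF, Q=14μC, V=4.67V)
Op 1: CLOSE 4-2: Q_total=36.00, C_total=12.00, V=3.00; Q4=18.00, Q2=18.00; dissipated=0.000
Op 2: CLOSE 1-5: Q_total=21.00, C_total=9.00, V=2.33; Q1=14.00, Q5=7.00; dissipated=12.250
Op 3: CLOSE 2-1: Q_total=32.00, C_total=12.00, V=2.67; Q2=16.00, Q1=16.00; dissipated=0.667
Total dissipated: 12.917 μJ

Answer: 12.92 μJ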